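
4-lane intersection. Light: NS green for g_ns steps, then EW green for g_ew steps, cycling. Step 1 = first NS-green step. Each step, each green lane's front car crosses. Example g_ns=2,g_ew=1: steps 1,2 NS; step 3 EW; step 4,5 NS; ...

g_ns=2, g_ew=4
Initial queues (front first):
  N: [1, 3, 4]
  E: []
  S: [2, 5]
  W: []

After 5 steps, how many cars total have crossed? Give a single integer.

Answer: 4

Derivation:
Step 1 [NS]: N:car1-GO,E:wait,S:car2-GO,W:wait | queues: N=2 E=0 S=1 W=0
Step 2 [NS]: N:car3-GO,E:wait,S:car5-GO,W:wait | queues: N=1 E=0 S=0 W=0
Step 3 [EW]: N:wait,E:empty,S:wait,W:empty | queues: N=1 E=0 S=0 W=0
Step 4 [EW]: N:wait,E:empty,S:wait,W:empty | queues: N=1 E=0 S=0 W=0
Step 5 [EW]: N:wait,E:empty,S:wait,W:empty | queues: N=1 E=0 S=0 W=0
Cars crossed by step 5: 4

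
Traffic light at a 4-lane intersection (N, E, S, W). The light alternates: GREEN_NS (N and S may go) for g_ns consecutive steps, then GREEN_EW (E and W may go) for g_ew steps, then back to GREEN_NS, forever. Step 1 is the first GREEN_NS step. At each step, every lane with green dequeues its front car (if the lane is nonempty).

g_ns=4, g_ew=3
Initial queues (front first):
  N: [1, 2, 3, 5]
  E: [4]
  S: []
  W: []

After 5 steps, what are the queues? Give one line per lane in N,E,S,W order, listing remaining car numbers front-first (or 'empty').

Step 1 [NS]: N:car1-GO,E:wait,S:empty,W:wait | queues: N=3 E=1 S=0 W=0
Step 2 [NS]: N:car2-GO,E:wait,S:empty,W:wait | queues: N=2 E=1 S=0 W=0
Step 3 [NS]: N:car3-GO,E:wait,S:empty,W:wait | queues: N=1 E=1 S=0 W=0
Step 4 [NS]: N:car5-GO,E:wait,S:empty,W:wait | queues: N=0 E=1 S=0 W=0
Step 5 [EW]: N:wait,E:car4-GO,S:wait,W:empty | queues: N=0 E=0 S=0 W=0

N: empty
E: empty
S: empty
W: empty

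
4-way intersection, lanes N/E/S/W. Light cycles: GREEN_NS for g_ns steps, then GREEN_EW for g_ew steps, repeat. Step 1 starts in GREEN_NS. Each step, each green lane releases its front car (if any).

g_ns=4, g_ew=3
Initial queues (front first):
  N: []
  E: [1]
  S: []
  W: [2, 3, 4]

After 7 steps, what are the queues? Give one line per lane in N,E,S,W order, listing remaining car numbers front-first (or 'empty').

Step 1 [NS]: N:empty,E:wait,S:empty,W:wait | queues: N=0 E=1 S=0 W=3
Step 2 [NS]: N:empty,E:wait,S:empty,W:wait | queues: N=0 E=1 S=0 W=3
Step 3 [NS]: N:empty,E:wait,S:empty,W:wait | queues: N=0 E=1 S=0 W=3
Step 4 [NS]: N:empty,E:wait,S:empty,W:wait | queues: N=0 E=1 S=0 W=3
Step 5 [EW]: N:wait,E:car1-GO,S:wait,W:car2-GO | queues: N=0 E=0 S=0 W=2
Step 6 [EW]: N:wait,E:empty,S:wait,W:car3-GO | queues: N=0 E=0 S=0 W=1
Step 7 [EW]: N:wait,E:empty,S:wait,W:car4-GO | queues: N=0 E=0 S=0 W=0

N: empty
E: empty
S: empty
W: empty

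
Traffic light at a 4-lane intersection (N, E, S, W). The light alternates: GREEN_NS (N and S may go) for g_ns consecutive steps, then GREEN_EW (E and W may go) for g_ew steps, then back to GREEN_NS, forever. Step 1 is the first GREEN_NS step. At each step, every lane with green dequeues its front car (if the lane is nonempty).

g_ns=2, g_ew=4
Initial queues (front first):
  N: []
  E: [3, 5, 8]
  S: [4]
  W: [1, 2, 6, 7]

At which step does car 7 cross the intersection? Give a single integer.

Step 1 [NS]: N:empty,E:wait,S:car4-GO,W:wait | queues: N=0 E=3 S=0 W=4
Step 2 [NS]: N:empty,E:wait,S:empty,W:wait | queues: N=0 E=3 S=0 W=4
Step 3 [EW]: N:wait,E:car3-GO,S:wait,W:car1-GO | queues: N=0 E=2 S=0 W=3
Step 4 [EW]: N:wait,E:car5-GO,S:wait,W:car2-GO | queues: N=0 E=1 S=0 W=2
Step 5 [EW]: N:wait,E:car8-GO,S:wait,W:car6-GO | queues: N=0 E=0 S=0 W=1
Step 6 [EW]: N:wait,E:empty,S:wait,W:car7-GO | queues: N=0 E=0 S=0 W=0
Car 7 crosses at step 6

6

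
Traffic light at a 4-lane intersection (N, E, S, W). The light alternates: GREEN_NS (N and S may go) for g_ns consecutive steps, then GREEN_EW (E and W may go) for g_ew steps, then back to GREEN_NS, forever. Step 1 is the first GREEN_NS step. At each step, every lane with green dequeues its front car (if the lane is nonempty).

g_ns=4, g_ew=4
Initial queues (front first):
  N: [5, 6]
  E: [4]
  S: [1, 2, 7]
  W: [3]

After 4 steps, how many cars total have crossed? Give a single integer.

Answer: 5

Derivation:
Step 1 [NS]: N:car5-GO,E:wait,S:car1-GO,W:wait | queues: N=1 E=1 S=2 W=1
Step 2 [NS]: N:car6-GO,E:wait,S:car2-GO,W:wait | queues: N=0 E=1 S=1 W=1
Step 3 [NS]: N:empty,E:wait,S:car7-GO,W:wait | queues: N=0 E=1 S=0 W=1
Step 4 [NS]: N:empty,E:wait,S:empty,W:wait | queues: N=0 E=1 S=0 W=1
Cars crossed by step 4: 5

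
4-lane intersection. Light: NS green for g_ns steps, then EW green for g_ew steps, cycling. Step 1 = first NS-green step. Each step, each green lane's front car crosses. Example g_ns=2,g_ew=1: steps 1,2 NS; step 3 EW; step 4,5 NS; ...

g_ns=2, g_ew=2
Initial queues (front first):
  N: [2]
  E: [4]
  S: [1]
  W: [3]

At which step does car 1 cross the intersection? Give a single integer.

Step 1 [NS]: N:car2-GO,E:wait,S:car1-GO,W:wait | queues: N=0 E=1 S=0 W=1
Step 2 [NS]: N:empty,E:wait,S:empty,W:wait | queues: N=0 E=1 S=0 W=1
Step 3 [EW]: N:wait,E:car4-GO,S:wait,W:car3-GO | queues: N=0 E=0 S=0 W=0
Car 1 crosses at step 1

1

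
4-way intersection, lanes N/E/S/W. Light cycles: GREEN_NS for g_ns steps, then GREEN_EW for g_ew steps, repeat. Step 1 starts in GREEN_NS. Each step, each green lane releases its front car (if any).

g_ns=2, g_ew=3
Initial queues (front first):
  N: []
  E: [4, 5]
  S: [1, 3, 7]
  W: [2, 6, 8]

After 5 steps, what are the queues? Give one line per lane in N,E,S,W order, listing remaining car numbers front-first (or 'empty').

Step 1 [NS]: N:empty,E:wait,S:car1-GO,W:wait | queues: N=0 E=2 S=2 W=3
Step 2 [NS]: N:empty,E:wait,S:car3-GO,W:wait | queues: N=0 E=2 S=1 W=3
Step 3 [EW]: N:wait,E:car4-GO,S:wait,W:car2-GO | queues: N=0 E=1 S=1 W=2
Step 4 [EW]: N:wait,E:car5-GO,S:wait,W:car6-GO | queues: N=0 E=0 S=1 W=1
Step 5 [EW]: N:wait,E:empty,S:wait,W:car8-GO | queues: N=0 E=0 S=1 W=0

N: empty
E: empty
S: 7
W: empty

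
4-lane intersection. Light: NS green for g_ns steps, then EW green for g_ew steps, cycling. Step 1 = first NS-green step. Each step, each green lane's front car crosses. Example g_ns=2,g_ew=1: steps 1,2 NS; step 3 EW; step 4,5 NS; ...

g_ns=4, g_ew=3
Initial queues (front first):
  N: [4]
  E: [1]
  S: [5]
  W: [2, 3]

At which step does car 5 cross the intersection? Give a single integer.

Step 1 [NS]: N:car4-GO,E:wait,S:car5-GO,W:wait | queues: N=0 E=1 S=0 W=2
Step 2 [NS]: N:empty,E:wait,S:empty,W:wait | queues: N=0 E=1 S=0 W=2
Step 3 [NS]: N:empty,E:wait,S:empty,W:wait | queues: N=0 E=1 S=0 W=2
Step 4 [NS]: N:empty,E:wait,S:empty,W:wait | queues: N=0 E=1 S=0 W=2
Step 5 [EW]: N:wait,E:car1-GO,S:wait,W:car2-GO | queues: N=0 E=0 S=0 W=1
Step 6 [EW]: N:wait,E:empty,S:wait,W:car3-GO | queues: N=0 E=0 S=0 W=0
Car 5 crosses at step 1

1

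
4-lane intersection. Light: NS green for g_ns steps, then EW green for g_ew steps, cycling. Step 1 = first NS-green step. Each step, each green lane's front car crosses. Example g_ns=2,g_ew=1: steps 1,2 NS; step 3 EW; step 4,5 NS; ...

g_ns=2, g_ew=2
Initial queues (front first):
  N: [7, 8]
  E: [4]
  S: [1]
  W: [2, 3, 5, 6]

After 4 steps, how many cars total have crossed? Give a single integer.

Answer: 6

Derivation:
Step 1 [NS]: N:car7-GO,E:wait,S:car1-GO,W:wait | queues: N=1 E=1 S=0 W=4
Step 2 [NS]: N:car8-GO,E:wait,S:empty,W:wait | queues: N=0 E=1 S=0 W=4
Step 3 [EW]: N:wait,E:car4-GO,S:wait,W:car2-GO | queues: N=0 E=0 S=0 W=3
Step 4 [EW]: N:wait,E:empty,S:wait,W:car3-GO | queues: N=0 E=0 S=0 W=2
Cars crossed by step 4: 6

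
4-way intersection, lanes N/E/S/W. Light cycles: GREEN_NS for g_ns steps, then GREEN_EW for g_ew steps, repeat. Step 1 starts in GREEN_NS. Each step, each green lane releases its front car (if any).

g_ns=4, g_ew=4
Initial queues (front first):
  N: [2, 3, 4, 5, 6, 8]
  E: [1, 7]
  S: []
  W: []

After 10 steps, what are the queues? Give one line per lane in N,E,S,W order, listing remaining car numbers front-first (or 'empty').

Step 1 [NS]: N:car2-GO,E:wait,S:empty,W:wait | queues: N=5 E=2 S=0 W=0
Step 2 [NS]: N:car3-GO,E:wait,S:empty,W:wait | queues: N=4 E=2 S=0 W=0
Step 3 [NS]: N:car4-GO,E:wait,S:empty,W:wait | queues: N=3 E=2 S=0 W=0
Step 4 [NS]: N:car5-GO,E:wait,S:empty,W:wait | queues: N=2 E=2 S=0 W=0
Step 5 [EW]: N:wait,E:car1-GO,S:wait,W:empty | queues: N=2 E=1 S=0 W=0
Step 6 [EW]: N:wait,E:car7-GO,S:wait,W:empty | queues: N=2 E=0 S=0 W=0
Step 7 [EW]: N:wait,E:empty,S:wait,W:empty | queues: N=2 E=0 S=0 W=0
Step 8 [EW]: N:wait,E:empty,S:wait,W:empty | queues: N=2 E=0 S=0 W=0
Step 9 [NS]: N:car6-GO,E:wait,S:empty,W:wait | queues: N=1 E=0 S=0 W=0
Step 10 [NS]: N:car8-GO,E:wait,S:empty,W:wait | queues: N=0 E=0 S=0 W=0

N: empty
E: empty
S: empty
W: empty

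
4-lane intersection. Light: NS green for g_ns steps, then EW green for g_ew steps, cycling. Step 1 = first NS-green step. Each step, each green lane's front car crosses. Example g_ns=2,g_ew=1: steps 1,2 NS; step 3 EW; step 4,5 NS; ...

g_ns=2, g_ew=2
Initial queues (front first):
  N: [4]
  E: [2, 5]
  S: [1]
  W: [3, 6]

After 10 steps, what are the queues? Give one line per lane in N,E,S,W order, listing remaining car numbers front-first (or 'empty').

Step 1 [NS]: N:car4-GO,E:wait,S:car1-GO,W:wait | queues: N=0 E=2 S=0 W=2
Step 2 [NS]: N:empty,E:wait,S:empty,W:wait | queues: N=0 E=2 S=0 W=2
Step 3 [EW]: N:wait,E:car2-GO,S:wait,W:car3-GO | queues: N=0 E=1 S=0 W=1
Step 4 [EW]: N:wait,E:car5-GO,S:wait,W:car6-GO | queues: N=0 E=0 S=0 W=0

N: empty
E: empty
S: empty
W: empty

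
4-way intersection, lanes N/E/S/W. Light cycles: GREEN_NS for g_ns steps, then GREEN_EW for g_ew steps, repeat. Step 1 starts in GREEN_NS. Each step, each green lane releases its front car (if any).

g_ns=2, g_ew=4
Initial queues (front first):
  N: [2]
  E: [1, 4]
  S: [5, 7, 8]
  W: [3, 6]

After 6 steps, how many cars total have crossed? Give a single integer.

Answer: 7

Derivation:
Step 1 [NS]: N:car2-GO,E:wait,S:car5-GO,W:wait | queues: N=0 E=2 S=2 W=2
Step 2 [NS]: N:empty,E:wait,S:car7-GO,W:wait | queues: N=0 E=2 S=1 W=2
Step 3 [EW]: N:wait,E:car1-GO,S:wait,W:car3-GO | queues: N=0 E=1 S=1 W=1
Step 4 [EW]: N:wait,E:car4-GO,S:wait,W:car6-GO | queues: N=0 E=0 S=1 W=0
Step 5 [EW]: N:wait,E:empty,S:wait,W:empty | queues: N=0 E=0 S=1 W=0
Step 6 [EW]: N:wait,E:empty,S:wait,W:empty | queues: N=0 E=0 S=1 W=0
Cars crossed by step 6: 7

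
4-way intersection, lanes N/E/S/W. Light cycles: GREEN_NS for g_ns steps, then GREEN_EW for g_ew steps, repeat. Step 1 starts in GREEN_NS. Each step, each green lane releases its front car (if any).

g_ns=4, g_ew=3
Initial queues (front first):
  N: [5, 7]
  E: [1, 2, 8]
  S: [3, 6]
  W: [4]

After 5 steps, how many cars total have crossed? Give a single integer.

Step 1 [NS]: N:car5-GO,E:wait,S:car3-GO,W:wait | queues: N=1 E=3 S=1 W=1
Step 2 [NS]: N:car7-GO,E:wait,S:car6-GO,W:wait | queues: N=0 E=3 S=0 W=1
Step 3 [NS]: N:empty,E:wait,S:empty,W:wait | queues: N=0 E=3 S=0 W=1
Step 4 [NS]: N:empty,E:wait,S:empty,W:wait | queues: N=0 E=3 S=0 W=1
Step 5 [EW]: N:wait,E:car1-GO,S:wait,W:car4-GO | queues: N=0 E=2 S=0 W=0
Cars crossed by step 5: 6

Answer: 6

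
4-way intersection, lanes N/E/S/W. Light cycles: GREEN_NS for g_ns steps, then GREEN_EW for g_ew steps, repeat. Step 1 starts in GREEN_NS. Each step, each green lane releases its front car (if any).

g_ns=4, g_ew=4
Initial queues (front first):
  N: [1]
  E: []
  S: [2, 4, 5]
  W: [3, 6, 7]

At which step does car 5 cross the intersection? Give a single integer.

Step 1 [NS]: N:car1-GO,E:wait,S:car2-GO,W:wait | queues: N=0 E=0 S=2 W=3
Step 2 [NS]: N:empty,E:wait,S:car4-GO,W:wait | queues: N=0 E=0 S=1 W=3
Step 3 [NS]: N:empty,E:wait,S:car5-GO,W:wait | queues: N=0 E=0 S=0 W=3
Step 4 [NS]: N:empty,E:wait,S:empty,W:wait | queues: N=0 E=0 S=0 W=3
Step 5 [EW]: N:wait,E:empty,S:wait,W:car3-GO | queues: N=0 E=0 S=0 W=2
Step 6 [EW]: N:wait,E:empty,S:wait,W:car6-GO | queues: N=0 E=0 S=0 W=1
Step 7 [EW]: N:wait,E:empty,S:wait,W:car7-GO | queues: N=0 E=0 S=0 W=0
Car 5 crosses at step 3

3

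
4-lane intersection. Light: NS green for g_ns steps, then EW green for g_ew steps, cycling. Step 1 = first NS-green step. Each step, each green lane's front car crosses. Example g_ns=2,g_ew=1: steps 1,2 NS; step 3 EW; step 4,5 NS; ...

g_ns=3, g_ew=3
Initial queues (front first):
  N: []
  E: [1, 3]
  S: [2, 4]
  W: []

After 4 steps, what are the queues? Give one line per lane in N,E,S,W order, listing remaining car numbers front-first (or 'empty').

Step 1 [NS]: N:empty,E:wait,S:car2-GO,W:wait | queues: N=0 E=2 S=1 W=0
Step 2 [NS]: N:empty,E:wait,S:car4-GO,W:wait | queues: N=0 E=2 S=0 W=0
Step 3 [NS]: N:empty,E:wait,S:empty,W:wait | queues: N=0 E=2 S=0 W=0
Step 4 [EW]: N:wait,E:car1-GO,S:wait,W:empty | queues: N=0 E=1 S=0 W=0

N: empty
E: 3
S: empty
W: empty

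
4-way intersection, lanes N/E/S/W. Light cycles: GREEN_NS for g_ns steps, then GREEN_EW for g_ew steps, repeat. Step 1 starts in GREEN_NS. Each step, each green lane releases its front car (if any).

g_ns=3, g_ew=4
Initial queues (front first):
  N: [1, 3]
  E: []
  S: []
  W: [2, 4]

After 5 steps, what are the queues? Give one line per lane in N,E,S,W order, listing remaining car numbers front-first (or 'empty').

Step 1 [NS]: N:car1-GO,E:wait,S:empty,W:wait | queues: N=1 E=0 S=0 W=2
Step 2 [NS]: N:car3-GO,E:wait,S:empty,W:wait | queues: N=0 E=0 S=0 W=2
Step 3 [NS]: N:empty,E:wait,S:empty,W:wait | queues: N=0 E=0 S=0 W=2
Step 4 [EW]: N:wait,E:empty,S:wait,W:car2-GO | queues: N=0 E=0 S=0 W=1
Step 5 [EW]: N:wait,E:empty,S:wait,W:car4-GO | queues: N=0 E=0 S=0 W=0

N: empty
E: empty
S: empty
W: empty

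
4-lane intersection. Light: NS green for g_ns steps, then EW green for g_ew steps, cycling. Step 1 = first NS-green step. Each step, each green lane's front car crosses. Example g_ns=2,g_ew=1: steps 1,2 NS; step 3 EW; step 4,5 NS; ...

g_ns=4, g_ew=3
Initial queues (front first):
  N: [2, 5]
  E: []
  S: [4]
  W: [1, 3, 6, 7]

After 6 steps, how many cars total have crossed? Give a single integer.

Step 1 [NS]: N:car2-GO,E:wait,S:car4-GO,W:wait | queues: N=1 E=0 S=0 W=4
Step 2 [NS]: N:car5-GO,E:wait,S:empty,W:wait | queues: N=0 E=0 S=0 W=4
Step 3 [NS]: N:empty,E:wait,S:empty,W:wait | queues: N=0 E=0 S=0 W=4
Step 4 [NS]: N:empty,E:wait,S:empty,W:wait | queues: N=0 E=0 S=0 W=4
Step 5 [EW]: N:wait,E:empty,S:wait,W:car1-GO | queues: N=0 E=0 S=0 W=3
Step 6 [EW]: N:wait,E:empty,S:wait,W:car3-GO | queues: N=0 E=0 S=0 W=2
Cars crossed by step 6: 5

Answer: 5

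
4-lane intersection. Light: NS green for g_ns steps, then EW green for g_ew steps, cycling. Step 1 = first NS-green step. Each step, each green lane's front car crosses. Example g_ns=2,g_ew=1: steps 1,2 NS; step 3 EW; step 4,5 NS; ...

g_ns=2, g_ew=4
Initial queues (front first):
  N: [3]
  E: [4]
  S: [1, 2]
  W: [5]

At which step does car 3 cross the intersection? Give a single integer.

Step 1 [NS]: N:car3-GO,E:wait,S:car1-GO,W:wait | queues: N=0 E=1 S=1 W=1
Step 2 [NS]: N:empty,E:wait,S:car2-GO,W:wait | queues: N=0 E=1 S=0 W=1
Step 3 [EW]: N:wait,E:car4-GO,S:wait,W:car5-GO | queues: N=0 E=0 S=0 W=0
Car 3 crosses at step 1

1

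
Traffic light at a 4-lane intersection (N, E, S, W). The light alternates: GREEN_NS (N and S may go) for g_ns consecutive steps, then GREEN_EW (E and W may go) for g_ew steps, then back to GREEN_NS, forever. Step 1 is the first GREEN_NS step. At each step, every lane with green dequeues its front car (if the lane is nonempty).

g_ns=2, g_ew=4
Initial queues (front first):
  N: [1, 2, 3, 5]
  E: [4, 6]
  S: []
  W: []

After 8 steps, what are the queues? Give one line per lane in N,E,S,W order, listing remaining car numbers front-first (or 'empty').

Step 1 [NS]: N:car1-GO,E:wait,S:empty,W:wait | queues: N=3 E=2 S=0 W=0
Step 2 [NS]: N:car2-GO,E:wait,S:empty,W:wait | queues: N=2 E=2 S=0 W=0
Step 3 [EW]: N:wait,E:car4-GO,S:wait,W:empty | queues: N=2 E=1 S=0 W=0
Step 4 [EW]: N:wait,E:car6-GO,S:wait,W:empty | queues: N=2 E=0 S=0 W=0
Step 5 [EW]: N:wait,E:empty,S:wait,W:empty | queues: N=2 E=0 S=0 W=0
Step 6 [EW]: N:wait,E:empty,S:wait,W:empty | queues: N=2 E=0 S=0 W=0
Step 7 [NS]: N:car3-GO,E:wait,S:empty,W:wait | queues: N=1 E=0 S=0 W=0
Step 8 [NS]: N:car5-GO,E:wait,S:empty,W:wait | queues: N=0 E=0 S=0 W=0

N: empty
E: empty
S: empty
W: empty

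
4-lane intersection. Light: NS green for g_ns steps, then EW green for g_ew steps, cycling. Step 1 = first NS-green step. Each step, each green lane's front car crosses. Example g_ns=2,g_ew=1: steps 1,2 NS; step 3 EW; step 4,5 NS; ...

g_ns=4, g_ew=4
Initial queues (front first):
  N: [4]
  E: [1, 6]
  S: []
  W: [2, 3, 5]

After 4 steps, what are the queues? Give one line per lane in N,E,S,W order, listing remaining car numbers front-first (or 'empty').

Step 1 [NS]: N:car4-GO,E:wait,S:empty,W:wait | queues: N=0 E=2 S=0 W=3
Step 2 [NS]: N:empty,E:wait,S:empty,W:wait | queues: N=0 E=2 S=0 W=3
Step 3 [NS]: N:empty,E:wait,S:empty,W:wait | queues: N=0 E=2 S=0 W=3
Step 4 [NS]: N:empty,E:wait,S:empty,W:wait | queues: N=0 E=2 S=0 W=3

N: empty
E: 1 6
S: empty
W: 2 3 5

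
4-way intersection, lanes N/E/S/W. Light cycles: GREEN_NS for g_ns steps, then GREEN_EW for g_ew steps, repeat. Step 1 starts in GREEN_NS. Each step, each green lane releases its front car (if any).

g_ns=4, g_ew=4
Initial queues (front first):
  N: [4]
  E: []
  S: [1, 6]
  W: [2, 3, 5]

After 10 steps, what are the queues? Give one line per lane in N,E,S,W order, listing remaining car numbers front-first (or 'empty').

Step 1 [NS]: N:car4-GO,E:wait,S:car1-GO,W:wait | queues: N=0 E=0 S=1 W=3
Step 2 [NS]: N:empty,E:wait,S:car6-GO,W:wait | queues: N=0 E=0 S=0 W=3
Step 3 [NS]: N:empty,E:wait,S:empty,W:wait | queues: N=0 E=0 S=0 W=3
Step 4 [NS]: N:empty,E:wait,S:empty,W:wait | queues: N=0 E=0 S=0 W=3
Step 5 [EW]: N:wait,E:empty,S:wait,W:car2-GO | queues: N=0 E=0 S=0 W=2
Step 6 [EW]: N:wait,E:empty,S:wait,W:car3-GO | queues: N=0 E=0 S=0 W=1
Step 7 [EW]: N:wait,E:empty,S:wait,W:car5-GO | queues: N=0 E=0 S=0 W=0

N: empty
E: empty
S: empty
W: empty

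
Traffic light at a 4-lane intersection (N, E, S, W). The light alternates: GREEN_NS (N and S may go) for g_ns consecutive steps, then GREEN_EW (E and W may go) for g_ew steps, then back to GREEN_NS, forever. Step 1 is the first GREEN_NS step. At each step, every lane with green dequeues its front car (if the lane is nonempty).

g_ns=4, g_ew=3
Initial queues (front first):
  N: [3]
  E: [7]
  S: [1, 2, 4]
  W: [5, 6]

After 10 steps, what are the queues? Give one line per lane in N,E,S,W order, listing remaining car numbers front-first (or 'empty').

Step 1 [NS]: N:car3-GO,E:wait,S:car1-GO,W:wait | queues: N=0 E=1 S=2 W=2
Step 2 [NS]: N:empty,E:wait,S:car2-GO,W:wait | queues: N=0 E=1 S=1 W=2
Step 3 [NS]: N:empty,E:wait,S:car4-GO,W:wait | queues: N=0 E=1 S=0 W=2
Step 4 [NS]: N:empty,E:wait,S:empty,W:wait | queues: N=0 E=1 S=0 W=2
Step 5 [EW]: N:wait,E:car7-GO,S:wait,W:car5-GO | queues: N=0 E=0 S=0 W=1
Step 6 [EW]: N:wait,E:empty,S:wait,W:car6-GO | queues: N=0 E=0 S=0 W=0

N: empty
E: empty
S: empty
W: empty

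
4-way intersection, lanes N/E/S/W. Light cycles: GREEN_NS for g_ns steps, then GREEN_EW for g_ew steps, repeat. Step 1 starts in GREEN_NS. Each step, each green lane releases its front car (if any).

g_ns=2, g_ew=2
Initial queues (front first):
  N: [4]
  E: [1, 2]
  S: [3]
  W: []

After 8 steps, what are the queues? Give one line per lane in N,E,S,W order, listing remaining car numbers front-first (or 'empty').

Step 1 [NS]: N:car4-GO,E:wait,S:car3-GO,W:wait | queues: N=0 E=2 S=0 W=0
Step 2 [NS]: N:empty,E:wait,S:empty,W:wait | queues: N=0 E=2 S=0 W=0
Step 3 [EW]: N:wait,E:car1-GO,S:wait,W:empty | queues: N=0 E=1 S=0 W=0
Step 4 [EW]: N:wait,E:car2-GO,S:wait,W:empty | queues: N=0 E=0 S=0 W=0

N: empty
E: empty
S: empty
W: empty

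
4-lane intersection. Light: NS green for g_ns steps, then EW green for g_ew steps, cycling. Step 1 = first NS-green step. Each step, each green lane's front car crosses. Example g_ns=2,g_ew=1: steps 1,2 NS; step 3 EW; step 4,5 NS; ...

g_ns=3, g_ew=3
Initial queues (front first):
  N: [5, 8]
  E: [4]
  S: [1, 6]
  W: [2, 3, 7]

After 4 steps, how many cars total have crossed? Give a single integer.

Answer: 6

Derivation:
Step 1 [NS]: N:car5-GO,E:wait,S:car1-GO,W:wait | queues: N=1 E=1 S=1 W=3
Step 2 [NS]: N:car8-GO,E:wait,S:car6-GO,W:wait | queues: N=0 E=1 S=0 W=3
Step 3 [NS]: N:empty,E:wait,S:empty,W:wait | queues: N=0 E=1 S=0 W=3
Step 4 [EW]: N:wait,E:car4-GO,S:wait,W:car2-GO | queues: N=0 E=0 S=0 W=2
Cars crossed by step 4: 6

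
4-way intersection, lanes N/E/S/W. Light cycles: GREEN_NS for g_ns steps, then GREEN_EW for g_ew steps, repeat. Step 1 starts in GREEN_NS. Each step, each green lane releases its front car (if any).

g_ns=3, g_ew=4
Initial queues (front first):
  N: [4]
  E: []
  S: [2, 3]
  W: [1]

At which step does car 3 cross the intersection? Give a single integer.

Step 1 [NS]: N:car4-GO,E:wait,S:car2-GO,W:wait | queues: N=0 E=0 S=1 W=1
Step 2 [NS]: N:empty,E:wait,S:car3-GO,W:wait | queues: N=0 E=0 S=0 W=1
Step 3 [NS]: N:empty,E:wait,S:empty,W:wait | queues: N=0 E=0 S=0 W=1
Step 4 [EW]: N:wait,E:empty,S:wait,W:car1-GO | queues: N=0 E=0 S=0 W=0
Car 3 crosses at step 2

2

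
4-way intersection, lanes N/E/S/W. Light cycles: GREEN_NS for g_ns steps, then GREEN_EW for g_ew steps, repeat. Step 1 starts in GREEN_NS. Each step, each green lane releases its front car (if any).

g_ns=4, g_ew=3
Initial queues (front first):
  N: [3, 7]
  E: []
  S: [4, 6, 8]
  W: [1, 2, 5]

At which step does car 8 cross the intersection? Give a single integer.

Step 1 [NS]: N:car3-GO,E:wait,S:car4-GO,W:wait | queues: N=1 E=0 S=2 W=3
Step 2 [NS]: N:car7-GO,E:wait,S:car6-GO,W:wait | queues: N=0 E=0 S=1 W=3
Step 3 [NS]: N:empty,E:wait,S:car8-GO,W:wait | queues: N=0 E=0 S=0 W=3
Step 4 [NS]: N:empty,E:wait,S:empty,W:wait | queues: N=0 E=0 S=0 W=3
Step 5 [EW]: N:wait,E:empty,S:wait,W:car1-GO | queues: N=0 E=0 S=0 W=2
Step 6 [EW]: N:wait,E:empty,S:wait,W:car2-GO | queues: N=0 E=0 S=0 W=1
Step 7 [EW]: N:wait,E:empty,S:wait,W:car5-GO | queues: N=0 E=0 S=0 W=0
Car 8 crosses at step 3

3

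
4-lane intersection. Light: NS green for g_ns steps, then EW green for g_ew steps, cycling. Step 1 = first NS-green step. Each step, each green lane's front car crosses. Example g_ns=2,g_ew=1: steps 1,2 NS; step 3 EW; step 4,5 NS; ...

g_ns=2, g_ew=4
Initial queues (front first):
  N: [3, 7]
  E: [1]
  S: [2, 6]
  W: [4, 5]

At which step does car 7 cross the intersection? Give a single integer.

Step 1 [NS]: N:car3-GO,E:wait,S:car2-GO,W:wait | queues: N=1 E=1 S=1 W=2
Step 2 [NS]: N:car7-GO,E:wait,S:car6-GO,W:wait | queues: N=0 E=1 S=0 W=2
Step 3 [EW]: N:wait,E:car1-GO,S:wait,W:car4-GO | queues: N=0 E=0 S=0 W=1
Step 4 [EW]: N:wait,E:empty,S:wait,W:car5-GO | queues: N=0 E=0 S=0 W=0
Car 7 crosses at step 2

2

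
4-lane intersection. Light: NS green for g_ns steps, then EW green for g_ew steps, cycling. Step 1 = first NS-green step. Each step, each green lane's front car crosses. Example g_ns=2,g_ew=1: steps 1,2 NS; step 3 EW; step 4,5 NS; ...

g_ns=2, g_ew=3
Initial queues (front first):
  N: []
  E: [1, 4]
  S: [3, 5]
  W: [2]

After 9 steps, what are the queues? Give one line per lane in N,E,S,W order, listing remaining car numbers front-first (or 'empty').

Step 1 [NS]: N:empty,E:wait,S:car3-GO,W:wait | queues: N=0 E=2 S=1 W=1
Step 2 [NS]: N:empty,E:wait,S:car5-GO,W:wait | queues: N=0 E=2 S=0 W=1
Step 3 [EW]: N:wait,E:car1-GO,S:wait,W:car2-GO | queues: N=0 E=1 S=0 W=0
Step 4 [EW]: N:wait,E:car4-GO,S:wait,W:empty | queues: N=0 E=0 S=0 W=0

N: empty
E: empty
S: empty
W: empty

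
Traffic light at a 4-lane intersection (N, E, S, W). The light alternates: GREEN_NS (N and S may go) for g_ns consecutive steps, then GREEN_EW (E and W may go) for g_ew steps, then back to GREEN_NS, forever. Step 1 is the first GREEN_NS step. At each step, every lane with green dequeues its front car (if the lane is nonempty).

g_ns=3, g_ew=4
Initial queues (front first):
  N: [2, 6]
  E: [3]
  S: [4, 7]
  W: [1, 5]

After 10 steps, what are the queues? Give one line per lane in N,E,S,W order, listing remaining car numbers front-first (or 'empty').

Step 1 [NS]: N:car2-GO,E:wait,S:car4-GO,W:wait | queues: N=1 E=1 S=1 W=2
Step 2 [NS]: N:car6-GO,E:wait,S:car7-GO,W:wait | queues: N=0 E=1 S=0 W=2
Step 3 [NS]: N:empty,E:wait,S:empty,W:wait | queues: N=0 E=1 S=0 W=2
Step 4 [EW]: N:wait,E:car3-GO,S:wait,W:car1-GO | queues: N=0 E=0 S=0 W=1
Step 5 [EW]: N:wait,E:empty,S:wait,W:car5-GO | queues: N=0 E=0 S=0 W=0

N: empty
E: empty
S: empty
W: empty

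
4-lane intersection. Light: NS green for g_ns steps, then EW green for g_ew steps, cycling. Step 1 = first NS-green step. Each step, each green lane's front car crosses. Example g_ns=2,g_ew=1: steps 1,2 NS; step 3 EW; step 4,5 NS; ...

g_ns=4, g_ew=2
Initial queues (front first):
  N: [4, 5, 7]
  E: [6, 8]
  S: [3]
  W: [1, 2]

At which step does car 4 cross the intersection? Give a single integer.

Step 1 [NS]: N:car4-GO,E:wait,S:car3-GO,W:wait | queues: N=2 E=2 S=0 W=2
Step 2 [NS]: N:car5-GO,E:wait,S:empty,W:wait | queues: N=1 E=2 S=0 W=2
Step 3 [NS]: N:car7-GO,E:wait,S:empty,W:wait | queues: N=0 E=2 S=0 W=2
Step 4 [NS]: N:empty,E:wait,S:empty,W:wait | queues: N=0 E=2 S=0 W=2
Step 5 [EW]: N:wait,E:car6-GO,S:wait,W:car1-GO | queues: N=0 E=1 S=0 W=1
Step 6 [EW]: N:wait,E:car8-GO,S:wait,W:car2-GO | queues: N=0 E=0 S=0 W=0
Car 4 crosses at step 1

1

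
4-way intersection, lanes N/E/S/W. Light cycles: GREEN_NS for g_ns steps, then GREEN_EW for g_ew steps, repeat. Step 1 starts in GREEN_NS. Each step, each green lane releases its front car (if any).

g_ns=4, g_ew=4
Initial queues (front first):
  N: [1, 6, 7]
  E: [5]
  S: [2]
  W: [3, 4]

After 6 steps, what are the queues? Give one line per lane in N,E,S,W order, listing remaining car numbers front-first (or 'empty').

Step 1 [NS]: N:car1-GO,E:wait,S:car2-GO,W:wait | queues: N=2 E=1 S=0 W=2
Step 2 [NS]: N:car6-GO,E:wait,S:empty,W:wait | queues: N=1 E=1 S=0 W=2
Step 3 [NS]: N:car7-GO,E:wait,S:empty,W:wait | queues: N=0 E=1 S=0 W=2
Step 4 [NS]: N:empty,E:wait,S:empty,W:wait | queues: N=0 E=1 S=0 W=2
Step 5 [EW]: N:wait,E:car5-GO,S:wait,W:car3-GO | queues: N=0 E=0 S=0 W=1
Step 6 [EW]: N:wait,E:empty,S:wait,W:car4-GO | queues: N=0 E=0 S=0 W=0

N: empty
E: empty
S: empty
W: empty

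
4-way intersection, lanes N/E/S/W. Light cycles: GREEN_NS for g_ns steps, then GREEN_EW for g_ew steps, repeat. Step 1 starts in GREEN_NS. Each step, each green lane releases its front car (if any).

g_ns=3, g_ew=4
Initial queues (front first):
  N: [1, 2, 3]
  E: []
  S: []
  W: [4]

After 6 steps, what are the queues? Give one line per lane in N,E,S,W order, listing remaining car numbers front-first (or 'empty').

Step 1 [NS]: N:car1-GO,E:wait,S:empty,W:wait | queues: N=2 E=0 S=0 W=1
Step 2 [NS]: N:car2-GO,E:wait,S:empty,W:wait | queues: N=1 E=0 S=0 W=1
Step 3 [NS]: N:car3-GO,E:wait,S:empty,W:wait | queues: N=0 E=0 S=0 W=1
Step 4 [EW]: N:wait,E:empty,S:wait,W:car4-GO | queues: N=0 E=0 S=0 W=0

N: empty
E: empty
S: empty
W: empty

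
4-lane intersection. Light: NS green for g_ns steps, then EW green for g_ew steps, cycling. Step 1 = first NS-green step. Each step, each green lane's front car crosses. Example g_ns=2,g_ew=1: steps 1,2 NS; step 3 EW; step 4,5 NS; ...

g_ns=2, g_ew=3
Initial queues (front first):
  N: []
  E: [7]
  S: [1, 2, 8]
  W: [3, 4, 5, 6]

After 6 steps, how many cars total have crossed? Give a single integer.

Step 1 [NS]: N:empty,E:wait,S:car1-GO,W:wait | queues: N=0 E=1 S=2 W=4
Step 2 [NS]: N:empty,E:wait,S:car2-GO,W:wait | queues: N=0 E=1 S=1 W=4
Step 3 [EW]: N:wait,E:car7-GO,S:wait,W:car3-GO | queues: N=0 E=0 S=1 W=3
Step 4 [EW]: N:wait,E:empty,S:wait,W:car4-GO | queues: N=0 E=0 S=1 W=2
Step 5 [EW]: N:wait,E:empty,S:wait,W:car5-GO | queues: N=0 E=0 S=1 W=1
Step 6 [NS]: N:empty,E:wait,S:car8-GO,W:wait | queues: N=0 E=0 S=0 W=1
Cars crossed by step 6: 7

Answer: 7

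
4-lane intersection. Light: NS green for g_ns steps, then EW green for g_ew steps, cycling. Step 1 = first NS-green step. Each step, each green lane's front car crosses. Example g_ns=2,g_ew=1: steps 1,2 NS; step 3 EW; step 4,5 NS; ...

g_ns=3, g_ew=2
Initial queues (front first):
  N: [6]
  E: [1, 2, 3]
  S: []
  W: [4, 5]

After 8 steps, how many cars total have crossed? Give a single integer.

Step 1 [NS]: N:car6-GO,E:wait,S:empty,W:wait | queues: N=0 E=3 S=0 W=2
Step 2 [NS]: N:empty,E:wait,S:empty,W:wait | queues: N=0 E=3 S=0 W=2
Step 3 [NS]: N:empty,E:wait,S:empty,W:wait | queues: N=0 E=3 S=0 W=2
Step 4 [EW]: N:wait,E:car1-GO,S:wait,W:car4-GO | queues: N=0 E=2 S=0 W=1
Step 5 [EW]: N:wait,E:car2-GO,S:wait,W:car5-GO | queues: N=0 E=1 S=0 W=0
Step 6 [NS]: N:empty,E:wait,S:empty,W:wait | queues: N=0 E=1 S=0 W=0
Step 7 [NS]: N:empty,E:wait,S:empty,W:wait | queues: N=0 E=1 S=0 W=0
Step 8 [NS]: N:empty,E:wait,S:empty,W:wait | queues: N=0 E=1 S=0 W=0
Cars crossed by step 8: 5

Answer: 5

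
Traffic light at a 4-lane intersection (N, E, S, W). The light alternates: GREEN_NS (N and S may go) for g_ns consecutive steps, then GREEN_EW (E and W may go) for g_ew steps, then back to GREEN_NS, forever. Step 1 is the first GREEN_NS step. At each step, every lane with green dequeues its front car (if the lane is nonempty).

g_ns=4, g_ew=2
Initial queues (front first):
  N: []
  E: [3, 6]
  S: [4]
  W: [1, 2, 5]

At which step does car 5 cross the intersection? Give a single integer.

Step 1 [NS]: N:empty,E:wait,S:car4-GO,W:wait | queues: N=0 E=2 S=0 W=3
Step 2 [NS]: N:empty,E:wait,S:empty,W:wait | queues: N=0 E=2 S=0 W=3
Step 3 [NS]: N:empty,E:wait,S:empty,W:wait | queues: N=0 E=2 S=0 W=3
Step 4 [NS]: N:empty,E:wait,S:empty,W:wait | queues: N=0 E=2 S=0 W=3
Step 5 [EW]: N:wait,E:car3-GO,S:wait,W:car1-GO | queues: N=0 E=1 S=0 W=2
Step 6 [EW]: N:wait,E:car6-GO,S:wait,W:car2-GO | queues: N=0 E=0 S=0 W=1
Step 7 [NS]: N:empty,E:wait,S:empty,W:wait | queues: N=0 E=0 S=0 W=1
Step 8 [NS]: N:empty,E:wait,S:empty,W:wait | queues: N=0 E=0 S=0 W=1
Step 9 [NS]: N:empty,E:wait,S:empty,W:wait | queues: N=0 E=0 S=0 W=1
Step 10 [NS]: N:empty,E:wait,S:empty,W:wait | queues: N=0 E=0 S=0 W=1
Step 11 [EW]: N:wait,E:empty,S:wait,W:car5-GO | queues: N=0 E=0 S=0 W=0
Car 5 crosses at step 11

11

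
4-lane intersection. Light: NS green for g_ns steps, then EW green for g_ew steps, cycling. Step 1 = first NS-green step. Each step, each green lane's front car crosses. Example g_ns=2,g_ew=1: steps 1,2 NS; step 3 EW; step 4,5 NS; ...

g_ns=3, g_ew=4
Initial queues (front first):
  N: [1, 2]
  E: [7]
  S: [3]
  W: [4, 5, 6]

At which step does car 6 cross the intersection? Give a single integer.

Step 1 [NS]: N:car1-GO,E:wait,S:car3-GO,W:wait | queues: N=1 E=1 S=0 W=3
Step 2 [NS]: N:car2-GO,E:wait,S:empty,W:wait | queues: N=0 E=1 S=0 W=3
Step 3 [NS]: N:empty,E:wait,S:empty,W:wait | queues: N=0 E=1 S=0 W=3
Step 4 [EW]: N:wait,E:car7-GO,S:wait,W:car4-GO | queues: N=0 E=0 S=0 W=2
Step 5 [EW]: N:wait,E:empty,S:wait,W:car5-GO | queues: N=0 E=0 S=0 W=1
Step 6 [EW]: N:wait,E:empty,S:wait,W:car6-GO | queues: N=0 E=0 S=0 W=0
Car 6 crosses at step 6

6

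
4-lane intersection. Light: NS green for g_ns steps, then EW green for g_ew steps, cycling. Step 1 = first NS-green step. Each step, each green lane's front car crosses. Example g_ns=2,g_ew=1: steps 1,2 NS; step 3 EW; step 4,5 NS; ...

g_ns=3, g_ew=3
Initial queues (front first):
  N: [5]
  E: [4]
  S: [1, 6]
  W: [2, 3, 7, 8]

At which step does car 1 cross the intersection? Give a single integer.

Step 1 [NS]: N:car5-GO,E:wait,S:car1-GO,W:wait | queues: N=0 E=1 S=1 W=4
Step 2 [NS]: N:empty,E:wait,S:car6-GO,W:wait | queues: N=0 E=1 S=0 W=4
Step 3 [NS]: N:empty,E:wait,S:empty,W:wait | queues: N=0 E=1 S=0 W=4
Step 4 [EW]: N:wait,E:car4-GO,S:wait,W:car2-GO | queues: N=0 E=0 S=0 W=3
Step 5 [EW]: N:wait,E:empty,S:wait,W:car3-GO | queues: N=0 E=0 S=0 W=2
Step 6 [EW]: N:wait,E:empty,S:wait,W:car7-GO | queues: N=0 E=0 S=0 W=1
Step 7 [NS]: N:empty,E:wait,S:empty,W:wait | queues: N=0 E=0 S=0 W=1
Step 8 [NS]: N:empty,E:wait,S:empty,W:wait | queues: N=0 E=0 S=0 W=1
Step 9 [NS]: N:empty,E:wait,S:empty,W:wait | queues: N=0 E=0 S=0 W=1
Step 10 [EW]: N:wait,E:empty,S:wait,W:car8-GO | queues: N=0 E=0 S=0 W=0
Car 1 crosses at step 1

1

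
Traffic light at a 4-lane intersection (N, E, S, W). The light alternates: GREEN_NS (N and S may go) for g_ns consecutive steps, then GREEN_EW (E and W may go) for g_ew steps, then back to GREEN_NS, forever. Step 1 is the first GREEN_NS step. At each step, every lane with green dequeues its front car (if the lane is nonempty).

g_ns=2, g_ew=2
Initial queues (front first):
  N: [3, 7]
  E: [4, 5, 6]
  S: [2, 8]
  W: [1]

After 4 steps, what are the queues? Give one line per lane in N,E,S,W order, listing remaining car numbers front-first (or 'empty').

Step 1 [NS]: N:car3-GO,E:wait,S:car2-GO,W:wait | queues: N=1 E=3 S=1 W=1
Step 2 [NS]: N:car7-GO,E:wait,S:car8-GO,W:wait | queues: N=0 E=3 S=0 W=1
Step 3 [EW]: N:wait,E:car4-GO,S:wait,W:car1-GO | queues: N=0 E=2 S=0 W=0
Step 4 [EW]: N:wait,E:car5-GO,S:wait,W:empty | queues: N=0 E=1 S=0 W=0

N: empty
E: 6
S: empty
W: empty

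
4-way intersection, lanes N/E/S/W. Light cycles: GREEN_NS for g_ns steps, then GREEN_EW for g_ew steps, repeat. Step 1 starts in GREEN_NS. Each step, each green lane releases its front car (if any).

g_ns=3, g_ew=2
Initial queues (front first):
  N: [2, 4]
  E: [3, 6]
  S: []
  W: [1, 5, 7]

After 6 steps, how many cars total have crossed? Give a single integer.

Step 1 [NS]: N:car2-GO,E:wait,S:empty,W:wait | queues: N=1 E=2 S=0 W=3
Step 2 [NS]: N:car4-GO,E:wait,S:empty,W:wait | queues: N=0 E=2 S=0 W=3
Step 3 [NS]: N:empty,E:wait,S:empty,W:wait | queues: N=0 E=2 S=0 W=3
Step 4 [EW]: N:wait,E:car3-GO,S:wait,W:car1-GO | queues: N=0 E=1 S=0 W=2
Step 5 [EW]: N:wait,E:car6-GO,S:wait,W:car5-GO | queues: N=0 E=0 S=0 W=1
Step 6 [NS]: N:empty,E:wait,S:empty,W:wait | queues: N=0 E=0 S=0 W=1
Cars crossed by step 6: 6

Answer: 6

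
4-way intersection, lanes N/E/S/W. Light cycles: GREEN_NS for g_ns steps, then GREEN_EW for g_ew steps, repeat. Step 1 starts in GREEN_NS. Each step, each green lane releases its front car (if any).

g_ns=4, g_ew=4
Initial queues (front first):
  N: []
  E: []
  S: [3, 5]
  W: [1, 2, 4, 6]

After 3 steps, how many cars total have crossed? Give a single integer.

Step 1 [NS]: N:empty,E:wait,S:car3-GO,W:wait | queues: N=0 E=0 S=1 W=4
Step 2 [NS]: N:empty,E:wait,S:car5-GO,W:wait | queues: N=0 E=0 S=0 W=4
Step 3 [NS]: N:empty,E:wait,S:empty,W:wait | queues: N=0 E=0 S=0 W=4
Cars crossed by step 3: 2

Answer: 2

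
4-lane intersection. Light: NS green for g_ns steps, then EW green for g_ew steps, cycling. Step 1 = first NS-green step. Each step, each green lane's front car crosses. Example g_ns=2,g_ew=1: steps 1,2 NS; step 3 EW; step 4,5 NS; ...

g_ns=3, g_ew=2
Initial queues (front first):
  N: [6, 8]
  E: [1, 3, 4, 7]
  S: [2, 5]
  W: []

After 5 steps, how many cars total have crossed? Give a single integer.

Answer: 6

Derivation:
Step 1 [NS]: N:car6-GO,E:wait,S:car2-GO,W:wait | queues: N=1 E=4 S=1 W=0
Step 2 [NS]: N:car8-GO,E:wait,S:car5-GO,W:wait | queues: N=0 E=4 S=0 W=0
Step 3 [NS]: N:empty,E:wait,S:empty,W:wait | queues: N=0 E=4 S=0 W=0
Step 4 [EW]: N:wait,E:car1-GO,S:wait,W:empty | queues: N=0 E=3 S=0 W=0
Step 5 [EW]: N:wait,E:car3-GO,S:wait,W:empty | queues: N=0 E=2 S=0 W=0
Cars crossed by step 5: 6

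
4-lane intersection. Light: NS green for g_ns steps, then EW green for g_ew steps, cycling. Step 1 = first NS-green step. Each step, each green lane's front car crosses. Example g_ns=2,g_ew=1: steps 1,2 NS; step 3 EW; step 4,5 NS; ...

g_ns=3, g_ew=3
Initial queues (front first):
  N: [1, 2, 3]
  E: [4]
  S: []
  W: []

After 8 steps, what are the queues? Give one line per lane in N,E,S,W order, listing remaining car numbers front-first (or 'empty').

Step 1 [NS]: N:car1-GO,E:wait,S:empty,W:wait | queues: N=2 E=1 S=0 W=0
Step 2 [NS]: N:car2-GO,E:wait,S:empty,W:wait | queues: N=1 E=1 S=0 W=0
Step 3 [NS]: N:car3-GO,E:wait,S:empty,W:wait | queues: N=0 E=1 S=0 W=0
Step 4 [EW]: N:wait,E:car4-GO,S:wait,W:empty | queues: N=0 E=0 S=0 W=0

N: empty
E: empty
S: empty
W: empty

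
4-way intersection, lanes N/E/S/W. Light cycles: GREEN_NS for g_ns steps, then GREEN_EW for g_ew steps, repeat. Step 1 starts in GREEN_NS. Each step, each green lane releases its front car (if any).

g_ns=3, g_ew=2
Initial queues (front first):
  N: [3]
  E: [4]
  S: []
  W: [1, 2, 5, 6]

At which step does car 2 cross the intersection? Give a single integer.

Step 1 [NS]: N:car3-GO,E:wait,S:empty,W:wait | queues: N=0 E=1 S=0 W=4
Step 2 [NS]: N:empty,E:wait,S:empty,W:wait | queues: N=0 E=1 S=0 W=4
Step 3 [NS]: N:empty,E:wait,S:empty,W:wait | queues: N=0 E=1 S=0 W=4
Step 4 [EW]: N:wait,E:car4-GO,S:wait,W:car1-GO | queues: N=0 E=0 S=0 W=3
Step 5 [EW]: N:wait,E:empty,S:wait,W:car2-GO | queues: N=0 E=0 S=0 W=2
Step 6 [NS]: N:empty,E:wait,S:empty,W:wait | queues: N=0 E=0 S=0 W=2
Step 7 [NS]: N:empty,E:wait,S:empty,W:wait | queues: N=0 E=0 S=0 W=2
Step 8 [NS]: N:empty,E:wait,S:empty,W:wait | queues: N=0 E=0 S=0 W=2
Step 9 [EW]: N:wait,E:empty,S:wait,W:car5-GO | queues: N=0 E=0 S=0 W=1
Step 10 [EW]: N:wait,E:empty,S:wait,W:car6-GO | queues: N=0 E=0 S=0 W=0
Car 2 crosses at step 5

5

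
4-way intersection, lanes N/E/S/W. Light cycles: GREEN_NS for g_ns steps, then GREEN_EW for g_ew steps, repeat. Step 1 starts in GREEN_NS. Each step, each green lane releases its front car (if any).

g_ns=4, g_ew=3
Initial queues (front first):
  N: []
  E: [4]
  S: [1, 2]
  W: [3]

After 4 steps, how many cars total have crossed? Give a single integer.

Answer: 2

Derivation:
Step 1 [NS]: N:empty,E:wait,S:car1-GO,W:wait | queues: N=0 E=1 S=1 W=1
Step 2 [NS]: N:empty,E:wait,S:car2-GO,W:wait | queues: N=0 E=1 S=0 W=1
Step 3 [NS]: N:empty,E:wait,S:empty,W:wait | queues: N=0 E=1 S=0 W=1
Step 4 [NS]: N:empty,E:wait,S:empty,W:wait | queues: N=0 E=1 S=0 W=1
Cars crossed by step 4: 2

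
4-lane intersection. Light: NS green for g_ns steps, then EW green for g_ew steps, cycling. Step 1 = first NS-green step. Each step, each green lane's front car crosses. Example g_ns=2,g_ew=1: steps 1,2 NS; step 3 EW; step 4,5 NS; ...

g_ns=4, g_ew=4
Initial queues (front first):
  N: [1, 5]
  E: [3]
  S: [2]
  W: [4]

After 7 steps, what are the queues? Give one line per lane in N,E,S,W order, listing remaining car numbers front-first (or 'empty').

Step 1 [NS]: N:car1-GO,E:wait,S:car2-GO,W:wait | queues: N=1 E=1 S=0 W=1
Step 2 [NS]: N:car5-GO,E:wait,S:empty,W:wait | queues: N=0 E=1 S=0 W=1
Step 3 [NS]: N:empty,E:wait,S:empty,W:wait | queues: N=0 E=1 S=0 W=1
Step 4 [NS]: N:empty,E:wait,S:empty,W:wait | queues: N=0 E=1 S=0 W=1
Step 5 [EW]: N:wait,E:car3-GO,S:wait,W:car4-GO | queues: N=0 E=0 S=0 W=0

N: empty
E: empty
S: empty
W: empty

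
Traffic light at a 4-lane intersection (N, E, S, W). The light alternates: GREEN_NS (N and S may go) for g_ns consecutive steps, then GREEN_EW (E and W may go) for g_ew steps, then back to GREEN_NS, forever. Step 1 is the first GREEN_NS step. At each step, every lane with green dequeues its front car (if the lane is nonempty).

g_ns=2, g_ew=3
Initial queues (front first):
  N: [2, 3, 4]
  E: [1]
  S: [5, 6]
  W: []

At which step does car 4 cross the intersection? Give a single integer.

Step 1 [NS]: N:car2-GO,E:wait,S:car5-GO,W:wait | queues: N=2 E=1 S=1 W=0
Step 2 [NS]: N:car3-GO,E:wait,S:car6-GO,W:wait | queues: N=1 E=1 S=0 W=0
Step 3 [EW]: N:wait,E:car1-GO,S:wait,W:empty | queues: N=1 E=0 S=0 W=0
Step 4 [EW]: N:wait,E:empty,S:wait,W:empty | queues: N=1 E=0 S=0 W=0
Step 5 [EW]: N:wait,E:empty,S:wait,W:empty | queues: N=1 E=0 S=0 W=0
Step 6 [NS]: N:car4-GO,E:wait,S:empty,W:wait | queues: N=0 E=0 S=0 W=0
Car 4 crosses at step 6

6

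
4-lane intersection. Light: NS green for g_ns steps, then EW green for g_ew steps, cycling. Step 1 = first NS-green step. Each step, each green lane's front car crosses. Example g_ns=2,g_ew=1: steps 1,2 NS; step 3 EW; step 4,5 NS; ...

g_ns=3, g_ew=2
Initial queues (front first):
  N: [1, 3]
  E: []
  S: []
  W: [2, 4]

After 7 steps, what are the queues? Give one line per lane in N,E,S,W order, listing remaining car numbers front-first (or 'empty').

Step 1 [NS]: N:car1-GO,E:wait,S:empty,W:wait | queues: N=1 E=0 S=0 W=2
Step 2 [NS]: N:car3-GO,E:wait,S:empty,W:wait | queues: N=0 E=0 S=0 W=2
Step 3 [NS]: N:empty,E:wait,S:empty,W:wait | queues: N=0 E=0 S=0 W=2
Step 4 [EW]: N:wait,E:empty,S:wait,W:car2-GO | queues: N=0 E=0 S=0 W=1
Step 5 [EW]: N:wait,E:empty,S:wait,W:car4-GO | queues: N=0 E=0 S=0 W=0

N: empty
E: empty
S: empty
W: empty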